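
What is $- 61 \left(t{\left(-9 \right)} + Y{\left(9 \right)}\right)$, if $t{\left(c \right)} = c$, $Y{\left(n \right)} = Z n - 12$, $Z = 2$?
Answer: $183$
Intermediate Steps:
$Y{\left(n \right)} = -12 + 2 n$ ($Y{\left(n \right)} = 2 n - 12 = -12 + 2 n$)
$- 61 \left(t{\left(-9 \right)} + Y{\left(9 \right)}\right) = - 61 \left(-9 + \left(-12 + 2 \cdot 9\right)\right) = - 61 \left(-9 + \left(-12 + 18\right)\right) = - 61 \left(-9 + 6\right) = \left(-61\right) \left(-3\right) = 183$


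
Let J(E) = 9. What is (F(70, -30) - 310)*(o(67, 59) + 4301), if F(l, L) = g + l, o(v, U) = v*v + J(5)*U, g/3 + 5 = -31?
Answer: -3243708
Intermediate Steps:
g = -108 (g = -15 + 3*(-31) = -15 - 93 = -108)
o(v, U) = v² + 9*U (o(v, U) = v*v + 9*U = v² + 9*U)
F(l, L) = -108 + l
(F(70, -30) - 310)*(o(67, 59) + 4301) = ((-108 + 70) - 310)*((67² + 9*59) + 4301) = (-38 - 310)*((4489 + 531) + 4301) = -348*(5020 + 4301) = -348*9321 = -3243708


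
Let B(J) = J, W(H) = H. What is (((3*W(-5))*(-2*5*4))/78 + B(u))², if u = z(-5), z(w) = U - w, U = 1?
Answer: 31684/169 ≈ 187.48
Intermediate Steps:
z(w) = 1 - w
u = 6 (u = 1 - 1*(-5) = 1 + 5 = 6)
(((3*W(-5))*(-2*5*4))/78 + B(u))² = (((3*(-5))*(-2*5*4))/78 + 6)² = (-(-150)*4*(1/78) + 6)² = (-15*(-40)*(1/78) + 6)² = (600*(1/78) + 6)² = (100/13 + 6)² = (178/13)² = 31684/169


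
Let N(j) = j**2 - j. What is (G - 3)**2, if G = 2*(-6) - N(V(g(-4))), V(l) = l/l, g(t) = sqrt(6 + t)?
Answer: 225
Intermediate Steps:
V(l) = 1
G = -12 (G = 2*(-6) - (-1 + 1) = -12 - 0 = -12 - 1*0 = -12 + 0 = -12)
(G - 3)**2 = (-12 - 3)**2 = (-15)**2 = 225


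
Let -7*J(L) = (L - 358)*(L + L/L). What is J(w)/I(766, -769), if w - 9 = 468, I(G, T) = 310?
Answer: -4063/155 ≈ -26.213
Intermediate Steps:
w = 477 (w = 9 + 468 = 477)
J(L) = -(1 + L)*(-358 + L)/7 (J(L) = -(L - 358)*(L + L/L)/7 = -(-358 + L)*(L + 1)/7 = -(-358 + L)*(1 + L)/7 = -(1 + L)*(-358 + L)/7)
J(w)/I(766, -769) = (358/7 + 51*477 - 1/7*477**2)/310 = (358/7 + 24327 - 1/7*227529)*(1/310) = (358/7 + 24327 - 227529/7)*(1/310) = -8126*1/310 = -4063/155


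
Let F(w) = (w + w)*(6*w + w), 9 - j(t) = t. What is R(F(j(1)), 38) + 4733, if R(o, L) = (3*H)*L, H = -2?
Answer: 4505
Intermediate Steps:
j(t) = 9 - t
F(w) = 14*w² (F(w) = (2*w)*(7*w) = 14*w²)
R(o, L) = -6*L (R(o, L) = (3*(-2))*L = -6*L)
R(F(j(1)), 38) + 4733 = -6*38 + 4733 = -228 + 4733 = 4505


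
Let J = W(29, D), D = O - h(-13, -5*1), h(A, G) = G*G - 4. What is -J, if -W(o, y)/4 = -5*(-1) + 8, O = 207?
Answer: 52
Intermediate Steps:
h(A, G) = -4 + G² (h(A, G) = G² - 4 = -4 + G²)
D = 186 (D = 207 - (-4 + (-5*1)²) = 207 - (-4 + (-5)²) = 207 - (-4 + 25) = 207 - 1*21 = 207 - 21 = 186)
W(o, y) = -52 (W(o, y) = -4*(-5*(-1) + 8) = -4*(5 + 8) = -4*13 = -52)
J = -52
-J = -1*(-52) = 52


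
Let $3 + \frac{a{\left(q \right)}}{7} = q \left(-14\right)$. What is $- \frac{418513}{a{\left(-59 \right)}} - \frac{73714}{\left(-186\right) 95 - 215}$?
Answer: $- \frac{1008634093}{14719355} \approx -68.524$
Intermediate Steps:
$a{\left(q \right)} = -21 - 98 q$ ($a{\left(q \right)} = -21 + 7 q \left(-14\right) = -21 + 7 \left(- 14 q\right) = -21 - 98 q$)
$- \frac{418513}{a{\left(-59 \right)}} - \frac{73714}{\left(-186\right) 95 - 215} = - \frac{418513}{-21 - -5782} - \frac{73714}{\left(-186\right) 95 - 215} = - \frac{418513}{-21 + 5782} - \frac{73714}{-17670 - 215} = - \frac{418513}{5761} - \frac{73714}{-17885} = \left(-418513\right) \frac{1}{5761} - - \frac{73714}{17885} = - \frac{418513}{5761} + \frac{73714}{17885} = - \frac{1008634093}{14719355}$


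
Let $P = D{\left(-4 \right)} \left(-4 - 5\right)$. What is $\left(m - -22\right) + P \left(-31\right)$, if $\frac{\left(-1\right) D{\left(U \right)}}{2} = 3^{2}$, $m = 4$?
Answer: $-4996$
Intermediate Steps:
$D{\left(U \right)} = -18$ ($D{\left(U \right)} = - 2 \cdot 3^{2} = \left(-2\right) 9 = -18$)
$P = 162$ ($P = - 18 \left(-4 - 5\right) = \left(-18\right) \left(-9\right) = 162$)
$\left(m - -22\right) + P \left(-31\right) = \left(4 - -22\right) + 162 \left(-31\right) = \left(4 + 22\right) - 5022 = 26 - 5022 = -4996$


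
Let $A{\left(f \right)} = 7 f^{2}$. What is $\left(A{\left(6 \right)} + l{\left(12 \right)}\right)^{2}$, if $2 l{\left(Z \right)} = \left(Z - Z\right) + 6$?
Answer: $65025$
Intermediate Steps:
$l{\left(Z \right)} = 3$ ($l{\left(Z \right)} = \frac{\left(Z - Z\right) + 6}{2} = \frac{0 + 6}{2} = \frac{1}{2} \cdot 6 = 3$)
$\left(A{\left(6 \right)} + l{\left(12 \right)}\right)^{2} = \left(7 \cdot 6^{2} + 3\right)^{2} = \left(7 \cdot 36 + 3\right)^{2} = \left(252 + 3\right)^{2} = 255^{2} = 65025$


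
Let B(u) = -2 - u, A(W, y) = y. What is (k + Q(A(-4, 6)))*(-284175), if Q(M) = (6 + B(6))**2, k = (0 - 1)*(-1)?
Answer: -1420875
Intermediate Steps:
k = 1 (k = -1*(-1) = 1)
Q(M) = 4 (Q(M) = (6 + (-2 - 1*6))**2 = (6 + (-2 - 6))**2 = (6 - 8)**2 = (-2)**2 = 4)
(k + Q(A(-4, 6)))*(-284175) = (1 + 4)*(-284175) = 5*(-284175) = -1420875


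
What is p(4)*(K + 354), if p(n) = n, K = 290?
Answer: 2576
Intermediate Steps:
p(4)*(K + 354) = 4*(290 + 354) = 4*644 = 2576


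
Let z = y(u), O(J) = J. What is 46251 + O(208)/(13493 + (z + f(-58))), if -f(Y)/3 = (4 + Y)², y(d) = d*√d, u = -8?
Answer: 1041367088747/22515537 + 3328*I*√2/22515537 ≈ 46251.0 + 0.00020903*I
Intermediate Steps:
y(d) = d^(3/2)
f(Y) = -3*(4 + Y)²
z = -16*I*√2 (z = (-8)^(3/2) = -16*I*√2 ≈ -22.627*I)
46251 + O(208)/(13493 + (z + f(-58))) = 46251 + 208/(13493 + (-16*I*√2 - 3*(4 - 58)²)) = 46251 + 208/(13493 + (-16*I*√2 - 3*(-54)²)) = 46251 + 208/(13493 + (-16*I*√2 - 3*2916)) = 46251 + 208/(13493 + (-16*I*√2 - 8748)) = 46251 + 208/(13493 + (-8748 - 16*I*√2)) = 46251 + 208/(4745 - 16*I*√2)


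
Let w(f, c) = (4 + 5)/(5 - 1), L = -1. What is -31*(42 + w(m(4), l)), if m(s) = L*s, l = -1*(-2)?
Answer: -5487/4 ≈ -1371.8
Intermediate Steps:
l = 2
m(s) = -s
w(f, c) = 9/4
-31*(42 + w(m(4), l)) = -31*(42 + 9/4) = -31*177/4 = -5487/4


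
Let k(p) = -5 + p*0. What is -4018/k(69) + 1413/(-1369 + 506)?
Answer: 3460469/4315 ≈ 801.96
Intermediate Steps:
k(p) = -5 (k(p) = -5 + 0 = -5)
-4018/k(69) + 1413/(-1369 + 506) = -4018/(-5) + 1413/(-1369 + 506) = -4018*(-1/5) + 1413/(-863) = 4018/5 + 1413*(-1/863) = 4018/5 - 1413/863 = 3460469/4315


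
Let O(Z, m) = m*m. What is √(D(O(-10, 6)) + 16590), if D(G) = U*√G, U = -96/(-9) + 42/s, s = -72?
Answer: √66602/2 ≈ 129.04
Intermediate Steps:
O(Z, m) = m²
U = 121/12 (U = -96/(-9) + 42/(-72) = -96*(-⅑) + 42*(-1/72) = 32/3 - 7/12 = 121/12 ≈ 10.083)
D(G) = 121*√G/12
√(D(O(-10, 6)) + 16590) = √(121*√(6²)/12 + 16590) = √(121*√36/12 + 16590) = √((121/12)*6 + 16590) = √(121/2 + 16590) = √(33301/2) = √66602/2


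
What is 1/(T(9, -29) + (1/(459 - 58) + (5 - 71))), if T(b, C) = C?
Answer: -401/38094 ≈ -0.010527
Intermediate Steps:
1/(T(9, -29) + (1/(459 - 58) + (5 - 71))) = 1/(-29 + (1/(459 - 58) + (5 - 71))) = 1/(-29 + (1/401 - 66)) = 1/(-29 - 26465/401) = 1/(-38094/401) = -401/38094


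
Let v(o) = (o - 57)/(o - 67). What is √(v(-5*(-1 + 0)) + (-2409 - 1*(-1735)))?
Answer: 2*I*√161727/31 ≈ 25.945*I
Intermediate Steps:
v(o) = (-57 + o)/(-67 + o)
√(v(-5*(-1 + 0)) + (-2409 - 1*(-1735))) = √((-57 - 5*(-1 + 0))/(-67 - 5*(-1 + 0)) + (-2409 - 1*(-1735))) = √((-57 - 5*(-1))/(-67 - 5*(-1)) + (-2409 + 1735)) = √((-57 + 5)/(-67 + 5) - 674) = √(-52/(-62) - 674) = √(-1/62*(-52) - 674) = √(26/31 - 674) = √(-20868/31) = 2*I*√161727/31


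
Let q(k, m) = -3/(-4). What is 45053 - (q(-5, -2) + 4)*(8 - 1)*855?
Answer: 66497/4 ≈ 16624.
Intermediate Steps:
q(k, m) = 3/4 (q(k, m) = -3*(-1/4) = 3/4)
45053 - (q(-5, -2) + 4)*(8 - 1)*855 = 45053 - (3/4 + 4)*(8 - 1)*855 = 45053 - (19/4)*7*855 = 45053 - 133*855/4 = 45053 - 1*113715/4 = 45053 - 113715/4 = 66497/4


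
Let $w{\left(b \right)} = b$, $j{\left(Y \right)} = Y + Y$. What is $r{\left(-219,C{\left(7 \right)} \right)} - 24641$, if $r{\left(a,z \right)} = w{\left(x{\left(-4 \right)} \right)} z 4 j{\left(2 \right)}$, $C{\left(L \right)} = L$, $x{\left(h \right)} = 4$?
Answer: $-24193$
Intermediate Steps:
$j{\left(Y \right)} = 2 Y$
$r{\left(a,z \right)} = 64 z$ ($r{\left(a,z \right)} = 4 z 4 \cdot 2 \cdot 2 = 4 z 4 \cdot 4 = 4 z 16 = 64 z$)
$r{\left(-219,C{\left(7 \right)} \right)} - 24641 = 64 \cdot 7 - 24641 = 448 - 24641 = -24193$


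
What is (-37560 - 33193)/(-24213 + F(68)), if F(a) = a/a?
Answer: 70753/24212 ≈ 2.9222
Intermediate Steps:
F(a) = 1
(-37560 - 33193)/(-24213 + F(68)) = (-37560 - 33193)/(-24213 + 1) = -70753/(-24212) = -70753*(-1/24212) = 70753/24212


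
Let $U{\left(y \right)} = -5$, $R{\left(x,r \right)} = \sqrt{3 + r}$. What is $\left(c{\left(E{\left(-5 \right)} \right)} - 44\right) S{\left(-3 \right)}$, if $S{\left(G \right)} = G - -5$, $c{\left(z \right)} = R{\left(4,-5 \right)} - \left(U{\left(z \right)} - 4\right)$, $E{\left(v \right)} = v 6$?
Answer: $-70 + 2 i \sqrt{2} \approx -70.0 + 2.8284 i$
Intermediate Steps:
$E{\left(v \right)} = 6 v$
$c{\left(z \right)} = 9 + i \sqrt{2}$ ($c{\left(z \right)} = \sqrt{3 - 5} - \left(-5 - 4\right) = \sqrt{-2} - \left(-5 - 4\right) = i \sqrt{2} - -9 = i \sqrt{2} + 9 = 9 + i \sqrt{2}$)
$S{\left(G \right)} = 5 + G$ ($S{\left(G \right)} = G + 5 = 5 + G$)
$\left(c{\left(E{\left(-5 \right)} \right)} - 44\right) S{\left(-3 \right)} = \left(\left(9 + i \sqrt{2}\right) - 44\right) \left(5 - 3\right) = \left(-35 + i \sqrt{2}\right) 2 = -70 + 2 i \sqrt{2}$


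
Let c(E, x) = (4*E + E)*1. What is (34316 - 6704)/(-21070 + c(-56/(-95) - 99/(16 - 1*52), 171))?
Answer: -2098512/1600051 ≈ -1.3115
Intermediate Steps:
c(E, x) = 5*E (c(E, x) = (5*E)*1 = 5*E)
(34316 - 6704)/(-21070 + c(-56/(-95) - 99/(16 - 1*52), 171)) = (34316 - 6704)/(-21070 + 5*(-56/(-95) - 99/(16 - 1*52))) = 27612/(-21070 + 5*(-56*(-1/95) - 99/(16 - 52))) = 27612/(-21070 + 5*(56/95 - 99/(-36))) = 27612/(-21070 + 5*(56/95 - 99*(-1/36))) = 27612/(-21070 + 5*(56/95 + 11/4)) = 27612/(-21070 + 5*(1269/380)) = 27612/(-21070 + 1269/76) = 27612/(-1600051/76) = 27612*(-76/1600051) = -2098512/1600051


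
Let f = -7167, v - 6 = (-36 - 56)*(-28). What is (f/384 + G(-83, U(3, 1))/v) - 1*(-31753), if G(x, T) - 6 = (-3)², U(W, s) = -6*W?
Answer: 5244036505/165248 ≈ 31734.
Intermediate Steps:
v = 2582 (v = 6 + (-36 - 56)*(-28) = 6 - 92*(-28) = 6 + 2576 = 2582)
G(x, T) = 15 (G(x, T) = 6 + (-3)² = 6 + 9 = 15)
(f/384 + G(-83, U(3, 1))/v) - 1*(-31753) = (-7167/384 + 15/2582) - 1*(-31753) = (-7167*1/384 + 15*(1/2582)) + 31753 = (-2389/128 + 15/2582) + 31753 = -3083239/165248 + 31753 = 5244036505/165248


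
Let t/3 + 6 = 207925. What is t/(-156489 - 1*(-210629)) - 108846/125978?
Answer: 36343368453/3410224460 ≈ 10.657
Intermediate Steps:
t = 623757 (t = -18 + 3*207925 = -18 + 623775 = 623757)
t/(-156489 - 1*(-210629)) - 108846/125978 = 623757/(-156489 - 1*(-210629)) - 108846/125978 = 623757/(-156489 + 210629) - 108846*1/125978 = 623757/54140 - 54423/62989 = 36343368453/3410224460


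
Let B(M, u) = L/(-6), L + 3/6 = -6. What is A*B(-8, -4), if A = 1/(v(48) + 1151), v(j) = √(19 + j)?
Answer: 14963/15896808 - 13*√67/15896808 ≈ 0.00093456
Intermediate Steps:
L = -13/2 (L = -½ - 6 = -13/2 ≈ -6.5000)
B(M, u) = 13/12 (B(M, u) = -13/2/(-6) = -13/2*(-⅙) = 13/12)
A = 1/(1151 + √67) (A = 1/(√(19 + 48) + 1151) = 1/(√67 + 1151) = 1/(1151 + √67) ≈ 0.00086267)
A*B(-8, -4) = (1151/1324734 - √67/1324734)*(13/12) = 14963/15896808 - 13*√67/15896808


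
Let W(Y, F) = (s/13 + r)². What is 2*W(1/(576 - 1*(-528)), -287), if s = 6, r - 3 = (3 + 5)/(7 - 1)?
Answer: 69938/1521 ≈ 45.982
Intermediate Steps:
r = 13/3 (r = 3 + (3 + 5)/(7 - 1) = 3 + 8/6 = 3 + 8*(⅙) = 3 + 4/3 = 13/3 ≈ 4.3333)
W(Y, F) = 34969/1521 (W(Y, F) = (6/13 + 13/3)² = (187/39)² = 34969/1521)
2*W(1/(576 - 1*(-528)), -287) = 2*(34969/1521) = 69938/1521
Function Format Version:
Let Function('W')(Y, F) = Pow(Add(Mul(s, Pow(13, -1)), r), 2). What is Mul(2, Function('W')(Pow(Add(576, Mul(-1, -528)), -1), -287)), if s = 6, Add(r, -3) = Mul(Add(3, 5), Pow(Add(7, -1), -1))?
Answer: Rational(69938, 1521) ≈ 45.982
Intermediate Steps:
r = Rational(13, 3) (r = Add(3, Mul(Add(3, 5), Pow(Add(7, -1), -1))) = Add(3, Mul(8, Pow(6, -1))) = Add(3, Mul(8, Rational(1, 6))) = Add(3, Rational(4, 3)) = Rational(13, 3) ≈ 4.3333)
Function('W')(Y, F) = Rational(34969, 1521) (Function('W')(Y, F) = Pow(Add(Mul(6, Pow(13, -1)), Rational(13, 3)), 2) = Pow(Add(Mul(6, Rational(1, 13)), Rational(13, 3)), 2) = Pow(Add(Rational(6, 13), Rational(13, 3)), 2) = Pow(Rational(187, 39), 2) = Rational(34969, 1521))
Mul(2, Function('W')(Pow(Add(576, Mul(-1, -528)), -1), -287)) = Mul(2, Rational(34969, 1521)) = Rational(69938, 1521)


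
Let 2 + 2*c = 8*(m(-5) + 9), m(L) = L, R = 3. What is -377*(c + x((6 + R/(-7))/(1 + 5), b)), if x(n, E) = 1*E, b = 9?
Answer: -9048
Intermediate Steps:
x(n, E) = E
c = 15 (c = -1 + (8*(-5 + 9))/2 = -1 + (8*4)/2 = -1 + (½)*32 = -1 + 16 = 15)
-377*(c + x((6 + R/(-7))/(1 + 5), b)) = -377*(15 + 9) = -377*24 = -9048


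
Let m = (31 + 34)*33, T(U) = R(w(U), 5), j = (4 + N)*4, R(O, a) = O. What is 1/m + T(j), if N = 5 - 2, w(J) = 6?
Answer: 12871/2145 ≈ 6.0005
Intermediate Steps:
N = 3
j = 28 (j = (4 + 3)*4 = 7*4 = 28)
T(U) = 6
m = 2145 (m = 65*33 = 2145)
1/m + T(j) = 1/2145 + 6 = 12871/2145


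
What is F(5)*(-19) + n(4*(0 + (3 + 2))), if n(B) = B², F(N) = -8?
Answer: 552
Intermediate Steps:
F(5)*(-19) + n(4*(0 + (3 + 2))) = -8*(-19) + (4*(0 + (3 + 2)))² = 152 + (4*(0 + 5))² = 152 + (4*5)² = 152 + 20² = 152 + 400 = 552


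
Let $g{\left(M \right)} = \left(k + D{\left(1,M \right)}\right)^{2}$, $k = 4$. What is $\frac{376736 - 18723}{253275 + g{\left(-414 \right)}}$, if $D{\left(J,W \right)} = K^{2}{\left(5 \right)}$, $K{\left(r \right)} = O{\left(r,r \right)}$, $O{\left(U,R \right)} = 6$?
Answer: $\frac{358013}{254875} \approx 1.4047$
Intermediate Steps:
$K{\left(r \right)} = 6$
$D{\left(J,W \right)} = 36$ ($D{\left(J,W \right)} = 6^{2} = 36$)
$g{\left(M \right)} = 1600$ ($g{\left(M \right)} = \left(4 + 36\right)^{2} = 40^{2} = 1600$)
$\frac{376736 - 18723}{253275 + g{\left(-414 \right)}} = \frac{376736 - 18723}{253275 + 1600} = \frac{358013}{254875}$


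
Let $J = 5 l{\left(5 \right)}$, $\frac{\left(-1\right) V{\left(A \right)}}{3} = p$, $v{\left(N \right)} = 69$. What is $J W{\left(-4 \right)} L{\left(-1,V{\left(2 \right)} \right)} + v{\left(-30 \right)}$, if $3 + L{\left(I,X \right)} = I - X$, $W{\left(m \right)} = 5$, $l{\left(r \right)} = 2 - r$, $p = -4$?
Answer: $1269$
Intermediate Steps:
$V{\left(A \right)} = 12$ ($V{\left(A \right)} = \left(-3\right) \left(-4\right) = 12$)
$J = -15$ ($J = 5 \left(2 - 5\right) = 5 \left(-3\right) = -15$)
$L{\left(I,X \right)} = -3 + I - X$ ($L{\left(I,X \right)} = -3 + \left(I - X\right) = -3 + I - X$)
$J W{\left(-4 \right)} L{\left(-1,V{\left(2 \right)} \right)} + v{\left(-30 \right)} = \left(-15\right) 5 \left(-3 - 1 - 12\right) + 69 = - 75 \left(-3 - 1 - 12\right) + 69 = \left(-75\right) \left(-16\right) + 69 = 1200 + 69 = 1269$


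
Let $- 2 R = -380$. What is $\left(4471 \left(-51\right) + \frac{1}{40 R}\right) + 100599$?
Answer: $- \frac{968407199}{7600} \approx -1.2742 \cdot 10^{5}$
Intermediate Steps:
$R = 190$ ($R = \left(- \frac{1}{2}\right) \left(-380\right) = 190$)
$\left(4471 \left(-51\right) + \frac{1}{40 R}\right) + 100599 = \left(4471 \left(-51\right) + \frac{1}{40 \cdot 190}\right) + 100599 = \left(-228021 + \frac{1}{7600}\right) + 100599 = - \frac{1732959599}{7600} + 100599 = - \frac{968407199}{7600}$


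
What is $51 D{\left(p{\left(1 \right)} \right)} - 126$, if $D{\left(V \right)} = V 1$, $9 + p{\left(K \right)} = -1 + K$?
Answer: $-585$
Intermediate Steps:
$p{\left(K \right)} = -10 + K$ ($p{\left(K \right)} = -9 + \left(-1 + K\right) = -10 + K$)
$D{\left(V \right)} = V$
$51 D{\left(p{\left(1 \right)} \right)} - 126 = 51 \left(-10 + 1\right) - 126 = 51 \left(-9\right) - 126 = -459 - 126 = -585$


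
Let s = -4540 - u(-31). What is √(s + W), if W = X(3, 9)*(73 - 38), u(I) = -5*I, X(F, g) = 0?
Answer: I*√4695 ≈ 68.52*I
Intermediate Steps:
s = -4695 (s = -4540 - (-5)*(-31) = -4540 - 1*155 = -4540 - 155 = -4695)
W = 0 (W = 0*(73 - 38) = 0*35 = 0)
√(s + W) = √(-4695 + 0) = √(-4695) = I*√4695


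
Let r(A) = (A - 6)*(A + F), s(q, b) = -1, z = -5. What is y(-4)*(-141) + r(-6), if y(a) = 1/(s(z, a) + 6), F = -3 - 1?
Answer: 459/5 ≈ 91.800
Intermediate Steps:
F = -4
r(A) = (-6 + A)*(-4 + A) (r(A) = (A - 6)*(A - 4) = (-6 + A)*(-4 + A))
y(a) = ⅕ (y(a) = 1/(-1 + 6) = 1/5 = ⅕)
y(-4)*(-141) + r(-6) = (⅕)*(-141) + (24 + (-6)² - 10*(-6)) = -141/5 + (24 + 36 + 60) = -141/5 + 120 = 459/5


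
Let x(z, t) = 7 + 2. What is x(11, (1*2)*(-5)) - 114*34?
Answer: -3867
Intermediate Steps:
x(z, t) = 9
x(11, (1*2)*(-5)) - 114*34 = 9 - 114*34 = 9 - 3876 = -3867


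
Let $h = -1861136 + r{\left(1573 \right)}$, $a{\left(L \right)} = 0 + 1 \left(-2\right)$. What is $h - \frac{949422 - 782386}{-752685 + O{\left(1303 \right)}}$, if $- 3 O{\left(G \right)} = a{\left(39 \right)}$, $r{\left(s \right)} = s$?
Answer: $- \frac{4198991309731}{2258053} \approx -1.8596 \cdot 10^{6}$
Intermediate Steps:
$a{\left(L \right)} = -2$ ($a{\left(L \right)} = 0 - 2 = -2$)
$O{\left(G \right)} = \frac{2}{3}$ ($O{\left(G \right)} = \left(- \frac{1}{3}\right) \left(-2\right) = \frac{2}{3}$)
$h = -1859563$ ($h = -1861136 + 1573 = -1859563$)
$h - \frac{949422 - 782386}{-752685 + O{\left(1303 \right)}} = -1859563 - \frac{949422 - 782386}{-752685 + \frac{2}{3}} = -1859563 - \frac{167036}{- \frac{2258053}{3}} = -1859563 - 167036 \left(- \frac{3}{2258053}\right) = -1859563 - - \frac{501108}{2258053} = -1859563 + \frac{501108}{2258053} = - \frac{4198991309731}{2258053}$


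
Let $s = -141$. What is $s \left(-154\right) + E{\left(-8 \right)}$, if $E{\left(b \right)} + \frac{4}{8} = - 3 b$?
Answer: $\frac{43475}{2} \approx 21738.0$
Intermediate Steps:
$E{\left(b \right)} = - \frac{1}{2} - 3 b$
$s \left(-154\right) + E{\left(-8 \right)} = \left(-141\right) \left(-154\right) - - \frac{47}{2} = 21714 + \left(- \frac{1}{2} + 24\right) = 21714 + \frac{47}{2} = \frac{43475}{2}$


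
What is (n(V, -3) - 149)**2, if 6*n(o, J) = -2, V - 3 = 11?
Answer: 200704/9 ≈ 22300.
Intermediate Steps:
V = 14 (V = 3 + 11 = 14)
n(o, J) = -1/3 (n(o, J) = (1/6)*(-2) = -1/3)
(n(V, -3) - 149)**2 = (-1/3 - 149)**2 = (-448/3)**2 = 200704/9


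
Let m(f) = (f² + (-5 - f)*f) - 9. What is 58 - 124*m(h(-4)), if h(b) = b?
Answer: -1306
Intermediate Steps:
m(f) = -9 + f² + f*(-5 - f) (m(f) = (f² + f*(-5 - f)) - 9 = -9 + f² + f*(-5 - f))
58 - 124*m(h(-4)) = 58 - 124*(-9 - 5*(-4)) = 58 - 124*(-9 + 20) = 58 - 124*11 = 58 - 1364 = -1306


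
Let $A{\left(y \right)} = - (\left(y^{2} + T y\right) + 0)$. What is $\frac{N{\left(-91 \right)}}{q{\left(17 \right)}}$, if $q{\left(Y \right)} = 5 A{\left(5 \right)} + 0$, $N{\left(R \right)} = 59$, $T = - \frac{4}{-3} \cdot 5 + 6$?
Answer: $- \frac{177}{1325} \approx -0.13358$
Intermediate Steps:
$T = \frac{38}{3}$ ($T = \left(-4\right) \left(- \frac{1}{3}\right) 5 + 6 = \frac{4}{3} \cdot 5 + 6 = \frac{20}{3} + 6 = \frac{38}{3} \approx 12.667$)
$A{\left(y \right)} = - y^{2} - \frac{38 y}{3}$ ($A{\left(y \right)} = - (\left(y^{2} + \frac{38 y}{3}\right) + 0) = - (y^{2} + \frac{38 y}{3}) = - y^{2} - \frac{38 y}{3}$)
$q{\left(Y \right)} = - \frac{1325}{3}$ ($q{\left(Y \right)} = 5 \left(\left(- \frac{1}{3}\right) 5 \left(38 + 3 \cdot 5\right)\right) + 0 = 5 \left(\left(- \frac{1}{3}\right) 5 \left(38 + 15\right)\right) + 0 = 5 \left(\left(- \frac{1}{3}\right) 5 \cdot 53\right) + 0 = 5 \left(- \frac{265}{3}\right) + 0 = - \frac{1325}{3} + 0 = - \frac{1325}{3}$)
$\frac{N{\left(-91 \right)}}{q{\left(17 \right)}} = \frac{59}{- \frac{1325}{3}} = 59 \left(- \frac{3}{1325}\right) = - \frac{177}{1325}$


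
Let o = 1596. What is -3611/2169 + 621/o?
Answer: -1472069/1153908 ≈ -1.2757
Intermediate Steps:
-3611/2169 + 621/o = -3611/2169 + 621/1596 = -3611*1/2169 + 621*(1/1596) = -3611/2169 + 207/532 = -1472069/1153908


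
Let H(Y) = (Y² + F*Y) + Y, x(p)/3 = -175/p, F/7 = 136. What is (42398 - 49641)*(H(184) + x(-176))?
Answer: -266695466319/176 ≈ -1.5153e+9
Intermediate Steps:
F = 952 (F = 7*136 = 952)
x(p) = -525/p (x(p) = 3*(-175/p) = -525/p)
H(Y) = Y² + 953*Y (H(Y) = (Y² + 952*Y) + Y = Y² + 953*Y)
(42398 - 49641)*(H(184) + x(-176)) = (42398 - 49641)*(184*(953 + 184) - 525/(-176)) = -7243*(184*1137 - 525*(-1/176)) = -7243*(209208 + 525/176) = -7243*36821133/176 = -266695466319/176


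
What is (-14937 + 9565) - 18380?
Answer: -23752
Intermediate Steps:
(-14937 + 9565) - 18380 = -5372 - 18380 = -23752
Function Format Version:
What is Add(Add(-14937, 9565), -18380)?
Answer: -23752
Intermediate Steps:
Add(Add(-14937, 9565), -18380) = Add(-5372, -18380) = -23752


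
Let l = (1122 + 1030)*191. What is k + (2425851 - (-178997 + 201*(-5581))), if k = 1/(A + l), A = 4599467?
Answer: 18672270877872/5010499 ≈ 3.7266e+6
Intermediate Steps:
l = 411032 (l = 2152*191 = 411032)
k = 1/5010499 (k = 1/(4599467 + 411032) = 1/5010499 ≈ 1.9958e-7)
k + (2425851 - (-178997 + 201*(-5581))) = 1/5010499 + (2425851 - (-178997 + 201*(-5581))) = 1/5010499 + (2425851 - (-178997 - 1121781)) = 1/5010499 + (2425851 - 1*(-1300778)) = 1/5010499 + (2425851 + 1300778) = 1/5010499 + 3726629 = 18672270877872/5010499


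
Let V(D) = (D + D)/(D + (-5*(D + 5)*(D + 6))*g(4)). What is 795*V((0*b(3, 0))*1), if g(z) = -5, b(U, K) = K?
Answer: 0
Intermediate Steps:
V(D) = 2*D/(D + 25*(5 + D)*(6 + D)) (V(D) = (D + D)/(D - 5*(D + 5)*(D + 6)*(-5)) = (2*D)/(D - 5*(5 + D)*(6 + D)*(-5)) = (2*D)/(D + 25*(5 + D)*(6 + D)) = 2*D/(D + 25*(5 + D)*(6 + D)))
795*V((0*b(3, 0))*1) = 795*(2*((0*0)*1)/(750 + 25*((0*0)*1)² + 276*((0*0)*1))) = 795*(2*(0*1)/(750 + 25*(0*1)² + 276*(0*1))) = 795*(2*0/(750 + 25*0² + 276*0)) = 795*(2*0/(750 + 25*0 + 0)) = 795*(2*0/(750 + 0 + 0)) = 795*(2*0/750) = 795*(2*0*(1/750)) = 795*0 = 0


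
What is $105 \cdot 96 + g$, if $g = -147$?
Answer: $9933$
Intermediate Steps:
$105 \cdot 96 + g = 105 \cdot 96 - 147 = 10080 - 147 = 9933$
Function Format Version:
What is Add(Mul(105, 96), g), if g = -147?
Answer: 9933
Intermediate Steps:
Add(Mul(105, 96), g) = Add(Mul(105, 96), -147) = Add(10080, -147) = 9933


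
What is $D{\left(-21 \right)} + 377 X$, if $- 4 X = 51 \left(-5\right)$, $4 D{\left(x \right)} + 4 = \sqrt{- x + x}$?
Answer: $\frac{96131}{4} \approx 24033.0$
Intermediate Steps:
$D{\left(x \right)} = -1$ ($D{\left(x \right)} = -1 + \frac{\sqrt{- x + x}}{4} = -1 + \frac{\sqrt{0}}{4} = -1 + \frac{1}{4} \cdot 0 = -1 + 0 = -1$)
$X = \frac{255}{4}$ ($X = - \frac{51 \left(-5\right)}{4} = \left(- \frac{1}{4}\right) \left(-255\right) = \frac{255}{4} \approx 63.75$)
$D{\left(-21 \right)} + 377 X = -1 + 377 \cdot \frac{255}{4} = -1 + \frac{96135}{4} = \frac{96131}{4}$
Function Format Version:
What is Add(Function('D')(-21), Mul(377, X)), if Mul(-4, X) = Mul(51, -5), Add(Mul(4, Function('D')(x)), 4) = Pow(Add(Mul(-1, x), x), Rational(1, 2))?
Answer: Rational(96131, 4) ≈ 24033.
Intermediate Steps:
Function('D')(x) = -1 (Function('D')(x) = Add(-1, Mul(Rational(1, 4), Pow(Add(Mul(-1, x), x), Rational(1, 2)))) = Add(-1, Mul(Rational(1, 4), Pow(0, Rational(1, 2)))) = Add(-1, Mul(Rational(1, 4), 0)) = Add(-1, 0) = -1)
X = Rational(255, 4) (X = Mul(Rational(-1, 4), Mul(51, -5)) = Mul(Rational(-1, 4), -255) = Rational(255, 4) ≈ 63.750)
Add(Function('D')(-21), Mul(377, X)) = Add(-1, Mul(377, Rational(255, 4))) = Add(-1, Rational(96135, 4)) = Rational(96131, 4)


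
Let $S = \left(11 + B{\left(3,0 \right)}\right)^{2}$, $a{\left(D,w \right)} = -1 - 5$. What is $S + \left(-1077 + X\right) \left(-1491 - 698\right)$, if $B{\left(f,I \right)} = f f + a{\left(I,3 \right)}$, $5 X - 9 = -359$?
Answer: $2510979$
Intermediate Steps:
$X = -70$ ($X = \frac{9}{5} + \frac{1}{5} \left(-359\right) = \frac{9}{5} - \frac{359}{5} = -70$)
$a{\left(D,w \right)} = -6$
$B{\left(f,I \right)} = -6 + f^{2}$ ($B{\left(f,I \right)} = f f - 6 = f^{2} - 6 = -6 + f^{2}$)
$S = 196$ ($S = \left(11 - \left(6 - 3^{2}\right)\right)^{2} = \left(11 + \left(-6 + 9\right)\right)^{2} = \left(11 + 3\right)^{2} = 14^{2} = 196$)
$S + \left(-1077 + X\right) \left(-1491 - 698\right) = 196 + \left(-1077 - 70\right) \left(-1491 - 698\right) = 196 - -2510783 = 196 + 2510783 = 2510979$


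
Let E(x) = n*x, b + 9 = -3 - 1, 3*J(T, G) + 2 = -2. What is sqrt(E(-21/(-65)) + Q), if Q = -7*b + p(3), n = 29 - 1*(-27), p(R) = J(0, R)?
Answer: sqrt(4097535)/195 ≈ 10.381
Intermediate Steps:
J(T, G) = -4/3 (J(T, G) = -2/3 + (1/3)*(-2) = -2/3 - 2/3 = -4/3)
b = -13 (b = -9 + (-3 - 1) = -9 - 4 = -13)
p(R) = -4/3
n = 56 (n = 29 + 27 = 56)
Q = 269/3 (Q = -7*(-13) - 4/3 = 91 - 4/3 = 269/3 ≈ 89.667)
E(x) = 56*x
sqrt(E(-21/(-65)) + Q) = sqrt(56*(-21/(-65)) + 269/3) = sqrt(56*(-21*(-1/65)) + 269/3) = sqrt(56*(21/65) + 269/3) = sqrt(1176/65 + 269/3) = sqrt(21013/195) = sqrt(4097535)/195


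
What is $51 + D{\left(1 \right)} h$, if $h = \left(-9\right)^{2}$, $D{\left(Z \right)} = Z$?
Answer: $132$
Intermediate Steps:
$h = 81$
$51 + D{\left(1 \right)} h = 51 + 1 \cdot 81 = 51 + 81 = 132$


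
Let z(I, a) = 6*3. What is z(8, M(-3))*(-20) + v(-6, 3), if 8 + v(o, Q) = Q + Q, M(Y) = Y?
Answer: -362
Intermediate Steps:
v(o, Q) = -8 + 2*Q (v(o, Q) = -8 + (Q + Q) = -8 + 2*Q)
z(I, a) = 18
z(8, M(-3))*(-20) + v(-6, 3) = 18*(-20) + (-8 + 2*3) = -360 + (-8 + 6) = -360 - 2 = -362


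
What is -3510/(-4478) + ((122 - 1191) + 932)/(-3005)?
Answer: 5580518/6728195 ≈ 0.82942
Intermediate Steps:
-3510/(-4478) + ((122 - 1191) + 932)/(-3005) = -3510*(-1/4478) + (-1069 + 932)*(-1/3005) = 1755/2239 - 137*(-1/3005) = 1755/2239 + 137/3005 = 5580518/6728195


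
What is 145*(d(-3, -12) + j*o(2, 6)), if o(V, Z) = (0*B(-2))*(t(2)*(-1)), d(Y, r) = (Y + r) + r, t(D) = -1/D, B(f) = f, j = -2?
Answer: -3915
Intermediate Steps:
d(Y, r) = Y + 2*r
o(V, Z) = 0 (o(V, Z) = (0*(-2))*(-1/2*(-1)) = 0*(-1*½*(-1)) = 0*(-½*(-1)) = 0*(½) = 0)
145*(d(-3, -12) + j*o(2, 6)) = 145*((-3 + 2*(-12)) - 2*0) = 145*((-3 - 24) + 0) = 145*(-27 + 0) = 145*(-27) = -3915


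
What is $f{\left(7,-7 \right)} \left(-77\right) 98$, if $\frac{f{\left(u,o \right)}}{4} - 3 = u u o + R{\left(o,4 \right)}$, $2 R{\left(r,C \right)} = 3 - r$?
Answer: $10111640$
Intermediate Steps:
$R{\left(r,C \right)} = \frac{3}{2} - \frac{r}{2}$ ($R{\left(r,C \right)} = \frac{3 - r}{2} = \frac{3}{2} - \frac{r}{2}$)
$f{\left(u,o \right)} = 18 - 2 o + 4 o u^{2}$ ($f{\left(u,o \right)} = 12 + 4 \left(u u o - \left(- \frac{3}{2} + \frac{o}{2}\right)\right) = 12 + 4 \left(u^{2} o - \left(- \frac{3}{2} + \frac{o}{2}\right)\right) = 12 + 4 \left(o u^{2} - \left(- \frac{3}{2} + \frac{o}{2}\right)\right) = 12 + 4 \left(\frac{3}{2} - \frac{o}{2} + o u^{2}\right) = 12 + \left(6 - 2 o + 4 o u^{2}\right) = 18 - 2 o + 4 o u^{2}$)
$f{\left(7,-7 \right)} \left(-77\right) 98 = \left(18 - -14 + 4 \left(-7\right) 7^{2}\right) \left(-77\right) 98 = \left(18 + 14 + 4 \left(-7\right) 49\right) \left(-77\right) 98 = \left(18 + 14 - 1372\right) \left(-77\right) 98 = \left(-1340\right) \left(-77\right) 98 = 103180 \cdot 98 = 10111640$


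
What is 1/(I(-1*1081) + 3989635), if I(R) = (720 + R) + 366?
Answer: 1/3989640 ≈ 2.5065e-7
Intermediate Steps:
I(R) = 1086 + R
1/(I(-1*1081) + 3989635) = 1/((1086 - 1*1081) + 3989635) = 1/((1086 - 1081) + 3989635) = 1/(5 + 3989635) = 1/3989640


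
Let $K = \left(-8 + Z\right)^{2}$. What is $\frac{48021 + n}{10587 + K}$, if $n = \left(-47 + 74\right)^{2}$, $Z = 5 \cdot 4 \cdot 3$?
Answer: $\frac{48750}{13291} \approx 3.6679$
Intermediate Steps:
$Z = 60$ ($Z = 20 \cdot 3 = 60$)
$K = 2704$ ($K = \left(-8 + 60\right)^{2} = 52^{2} = 2704$)
$n = 729$ ($n = 27^{2} = 729$)
$\frac{48021 + n}{10587 + K} = \frac{48021 + 729}{10587 + 2704} = \frac{48750}{13291}$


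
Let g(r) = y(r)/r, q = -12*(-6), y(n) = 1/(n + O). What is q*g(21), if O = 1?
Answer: 12/77 ≈ 0.15584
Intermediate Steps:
y(n) = 1/(1 + n) (y(n) = 1/(n + 1) = 1/(1 + n))
q = 72
g(r) = 1/(r*(1 + r)) (g(r) = 1/((1 + r)*r) = 1/(r*(1 + r)))
q*g(21) = 72*(1/(21*(1 + 21))) = 72*((1/21)/22) = 72*((1/21)*(1/22)) = 72*(1/462) = 12/77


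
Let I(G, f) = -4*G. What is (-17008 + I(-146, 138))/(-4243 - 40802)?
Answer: 16424/45045 ≈ 0.36461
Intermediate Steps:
(-17008 + I(-146, 138))/(-4243 - 40802) = (-17008 - 4*(-146))/(-4243 - 40802) = (-17008 + 584)/(-45045) = -16424*(-1/45045) = 16424/45045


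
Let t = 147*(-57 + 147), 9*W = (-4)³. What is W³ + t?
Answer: 9382526/729 ≈ 12870.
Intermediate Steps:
W = -64/9 (W = (⅑)*(-4)³ = (⅑)*(-64) = -64/9 ≈ -7.1111)
t = 13230 (t = 147*90 = 13230)
W³ + t = (-64/9)³ + 13230 = -262144/729 + 13230 = 9382526/729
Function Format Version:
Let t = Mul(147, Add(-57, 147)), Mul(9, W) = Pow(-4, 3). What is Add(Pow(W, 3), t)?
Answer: Rational(9382526, 729) ≈ 12870.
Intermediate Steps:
W = Rational(-64, 9) (W = Mul(Rational(1, 9), Pow(-4, 3)) = Mul(Rational(1, 9), -64) = Rational(-64, 9) ≈ -7.1111)
t = 13230 (t = Mul(147, 90) = 13230)
Add(Pow(W, 3), t) = Add(Pow(Rational(-64, 9), 3), 13230) = Add(Rational(-262144, 729), 13230) = Rational(9382526, 729)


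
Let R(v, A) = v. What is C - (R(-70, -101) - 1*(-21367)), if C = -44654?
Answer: -65951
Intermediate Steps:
C - (R(-70, -101) - 1*(-21367)) = -44654 - (-70 - 1*(-21367)) = -44654 - (-70 + 21367) = -44654 - 1*21297 = -44654 - 21297 = -65951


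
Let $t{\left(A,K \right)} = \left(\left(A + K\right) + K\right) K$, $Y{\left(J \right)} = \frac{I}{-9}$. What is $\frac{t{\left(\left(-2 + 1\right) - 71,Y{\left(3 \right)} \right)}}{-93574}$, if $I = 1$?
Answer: $- \frac{25}{291519} \approx -8.5758 \cdot 10^{-5}$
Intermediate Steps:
$Y{\left(J \right)} = - \frac{1}{9}$ ($Y{\left(J \right)} = 1 \frac{1}{-9} = 1 \left(- \frac{1}{9}\right) = - \frac{1}{9}$)
$t{\left(A,K \right)} = K \left(A + 2 K\right)$ ($t{\left(A,K \right)} = \left(A + 2 K\right) K = K \left(A + 2 K\right)$)
$\frac{t{\left(\left(-2 + 1\right) - 71,Y{\left(3 \right)} \right)}}{-93574} = \frac{\left(- \frac{1}{9}\right) \left(\left(\left(-2 + 1\right) - 71\right) + 2 \left(- \frac{1}{9}\right)\right)}{-93574} = - \frac{\left(-1 - 71\right) - \frac{2}{9}}{9} \left(- \frac{1}{93574}\right) = - \frac{-72 - \frac{2}{9}}{9} \left(- \frac{1}{93574}\right) = \left(- \frac{1}{9}\right) \left(- \frac{650}{9}\right) \left(- \frac{1}{93574}\right) = \frac{650}{81} \left(- \frac{1}{93574}\right) = - \frac{25}{291519}$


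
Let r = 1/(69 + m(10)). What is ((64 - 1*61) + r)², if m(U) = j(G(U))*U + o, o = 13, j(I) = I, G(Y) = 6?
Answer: 182329/20164 ≈ 9.0423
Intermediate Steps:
m(U) = 13 + 6*U (m(U) = 6*U + 13 = 13 + 6*U)
r = 1/142 (r = 1/(69 + (13 + 6*10)) = 1/(69 + (13 + 60)) = 1/(69 + 73) = 1/142 ≈ 0.0070423)
((64 - 1*61) + r)² = ((64 - 1*61) + 1/142)² = ((64 - 61) + 1/142)² = (3 + 1/142)² = (427/142)² = 182329/20164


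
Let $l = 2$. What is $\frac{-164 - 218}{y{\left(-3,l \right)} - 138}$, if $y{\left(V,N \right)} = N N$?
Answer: $\frac{191}{67} \approx 2.8507$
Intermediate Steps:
$y{\left(V,N \right)} = N^{2}$
$\frac{-164 - 218}{y{\left(-3,l \right)} - 138} = \frac{-164 - 218}{2^{2} - 138} = - \frac{382}{4 - 138} = - \frac{382}{-134} = \left(-382\right) \left(- \frac{1}{134}\right) = \frac{191}{67}$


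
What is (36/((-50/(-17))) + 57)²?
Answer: 2996361/625 ≈ 4794.2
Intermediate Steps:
(36/((-50/(-17))) + 57)² = (36/((-50*(-1/17))) + 57)² = (36/(50/17) + 57)² = (36*(17/50) + 57)² = (306/25 + 57)² = (1731/25)² = 2996361/625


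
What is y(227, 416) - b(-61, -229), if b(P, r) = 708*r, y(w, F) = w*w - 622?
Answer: 213039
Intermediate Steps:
y(w, F) = -622 + w² (y(w, F) = w² - 622 = -622 + w²)
y(227, 416) - b(-61, -229) = (-622 + 227²) - 708*(-229) = (-622 + 51529) - 1*(-162132) = 50907 + 162132 = 213039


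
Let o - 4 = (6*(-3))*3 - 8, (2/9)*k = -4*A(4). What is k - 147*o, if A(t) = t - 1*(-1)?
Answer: 8436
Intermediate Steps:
A(t) = 1 + t (A(t) = t + 1 = 1 + t)
k = -90 (k = 9*(-4*(1 + 4))/2 = 9*(-4*5)/2 = (9/2)*(-20) = -90)
o = -58 (o = 4 + ((6*(-3))*3 - 8) = 4 + (-18*3 - 8) = 4 + (-54 - 8) = 4 - 62 = -58)
k - 147*o = -90 - 147*(-58) = -90 + 8526 = 8436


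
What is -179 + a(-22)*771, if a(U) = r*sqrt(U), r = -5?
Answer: -179 - 3855*I*sqrt(22) ≈ -179.0 - 18082.0*I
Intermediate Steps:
a(U) = -5*sqrt(U)
-179 + a(-22)*771 = -179 - 5*I*sqrt(22)*771 = -179 - 3855*I*sqrt(22)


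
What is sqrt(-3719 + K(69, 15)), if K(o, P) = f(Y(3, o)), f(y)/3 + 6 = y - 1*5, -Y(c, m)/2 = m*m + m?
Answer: 14*I*sqrt(167) ≈ 180.92*I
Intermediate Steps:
Y(c, m) = -2*m - 2*m**2 (Y(c, m) = -2*(m*m + m) = -2*(m**2 + m) = -2*(m + m**2) = -2*m - 2*m**2)
f(y) = -33 + 3*y (f(y) = -18 + 3*(y - 1*5) = -18 + 3*(y - 5) = -18 + 3*(-5 + y) = -18 + (-15 + 3*y) = -33 + 3*y)
K(o, P) = -33 - 6*o*(1 + o) (K(o, P) = -33 + 3*(-2*o*(1 + o)) = -33 - 6*o*(1 + o))
sqrt(-3719 + K(69, 15)) = sqrt(-3719 + (-33 - 6*69*(1 + 69))) = sqrt(-3719 + (-33 - 6*69*70)) = sqrt(-3719 + (-33 - 28980)) = sqrt(-3719 - 29013) = sqrt(-32732) = 14*I*sqrt(167)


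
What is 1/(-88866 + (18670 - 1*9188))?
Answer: -1/79384 ≈ -1.2597e-5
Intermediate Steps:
1/(-88866 + (18670 - 1*9188)) = 1/(-88866 + (18670 - 9188)) = 1/(-88866 + 9482) = 1/(-79384) = -1/79384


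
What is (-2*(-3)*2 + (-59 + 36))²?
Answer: 121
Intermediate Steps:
(-2*(-3)*2 + (-59 + 36))² = (6*2 - 23)² = (12 - 23)² = (-11)² = 121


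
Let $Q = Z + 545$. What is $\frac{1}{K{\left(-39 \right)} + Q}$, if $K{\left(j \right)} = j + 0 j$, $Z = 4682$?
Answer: $\frac{1}{5188} \approx 0.00019275$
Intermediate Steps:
$K{\left(j \right)} = j$ ($K{\left(j \right)} = j + 0 = j$)
$Q = 5227$ ($Q = 4682 + 545 = 5227$)
$\frac{1}{K{\left(-39 \right)} + Q} = \frac{1}{-39 + 5227} = \frac{1}{5188}$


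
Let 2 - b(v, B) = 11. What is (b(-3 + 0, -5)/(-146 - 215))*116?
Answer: 1044/361 ≈ 2.8920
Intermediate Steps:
b(v, B) = -9 (b(v, B) = 2 - 1*11 = 2 - 11 = -9)
(b(-3 + 0, -5)/(-146 - 215))*116 = -9/(-146 - 215)*116 = -9/(-361)*116 = -9*(-1/361)*116 = (9/361)*116 = 1044/361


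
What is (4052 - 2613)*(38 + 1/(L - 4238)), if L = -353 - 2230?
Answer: 372984483/6821 ≈ 54682.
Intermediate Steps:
L = -2583
(4052 - 2613)*(38 + 1/(L - 4238)) = (4052 - 2613)*(38 + 1/(-2583 - 4238)) = 1439*(38 + 1/(-6821)) = 1439*(38 - 1/6821) = 1439*(259197/6821) = 372984483/6821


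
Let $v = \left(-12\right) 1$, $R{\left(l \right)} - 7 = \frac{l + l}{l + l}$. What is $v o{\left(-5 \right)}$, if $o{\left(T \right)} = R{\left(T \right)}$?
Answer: $-96$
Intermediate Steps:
$R{\left(l \right)} = 8$ ($R{\left(l \right)} = 7 + \frac{l + l}{l + l} = 7 + \frac{2 l}{2 l} = 7 + 2 l \frac{1}{2 l} = 7 + 1 = 8$)
$o{\left(T \right)} = 8$
$v = -12$
$v o{\left(-5 \right)} = \left(-12\right) 8 = -96$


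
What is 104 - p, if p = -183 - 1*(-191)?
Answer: 96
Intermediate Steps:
p = 8 (p = -183 + 191 = 8)
104 - p = 104 - 1*8 = 104 - 8 = 96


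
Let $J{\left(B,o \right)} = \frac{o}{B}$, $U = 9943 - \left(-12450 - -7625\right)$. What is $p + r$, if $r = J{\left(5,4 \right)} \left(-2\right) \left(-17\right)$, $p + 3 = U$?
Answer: $\frac{73961}{5} \approx 14792.0$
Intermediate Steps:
$U = 14768$ ($U = 9943 - \left(-12450 + 7625\right) = 9943 - -4825 = 9943 + 4825 = 14768$)
$p = 14765$ ($p = -3 + 14768 = 14765$)
$r = \frac{136}{5}$ ($r = \frac{4}{5} \left(-2\right) \left(-17\right) = \left(- \frac{8}{5}\right) \left(-17\right) = \frac{136}{5} \approx 27.2$)
$p + r = 14765 + \frac{136}{5} = \frac{73961}{5}$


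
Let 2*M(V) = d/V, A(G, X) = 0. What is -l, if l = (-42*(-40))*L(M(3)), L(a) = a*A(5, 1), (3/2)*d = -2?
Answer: 0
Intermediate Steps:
d = -4/3 (d = (2/3)*(-2) = -4/3 ≈ -1.3333)
M(V) = -2/(3*V) (M(V) = (-4/(3*V))/2 = -2/(3*V))
L(a) = 0 (L(a) = a*0 = 0)
l = 0 (l = -42*(-40)*0 = 1680*0 = 0)
-l = -1*0 = 0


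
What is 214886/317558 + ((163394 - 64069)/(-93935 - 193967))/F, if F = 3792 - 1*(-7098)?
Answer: 67369038743473/99562460231124 ≈ 0.67665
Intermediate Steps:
F = 10890 (F = 3792 + 7098 = 10890)
214886/317558 + ((163394 - 64069)/(-93935 - 193967))/F = 214886/317558 + ((163394 - 64069)/(-93935 - 193967))/10890 = 214886*(1/317558) + (99325/(-287902))*(1/10890) = 107443/158779 + (99325*(-1/287902))*(1/10890) = 107443/158779 - 99325/287902*1/10890 = 107443/158779 - 19865/627050556 = 67369038743473/99562460231124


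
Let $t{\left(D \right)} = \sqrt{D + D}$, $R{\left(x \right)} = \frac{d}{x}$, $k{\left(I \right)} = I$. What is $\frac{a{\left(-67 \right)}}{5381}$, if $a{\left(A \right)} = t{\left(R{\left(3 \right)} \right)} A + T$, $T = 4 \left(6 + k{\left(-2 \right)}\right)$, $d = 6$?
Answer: $- \frac{118}{5381} \approx -0.021929$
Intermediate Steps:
$R{\left(x \right)} = \frac{6}{x}$
$T = 16$ ($T = 4 \left(6 - 2\right) = 4 \cdot 4 = 16$)
$t{\left(D \right)} = \sqrt{2} \sqrt{D}$ ($t{\left(D \right)} = \sqrt{2 D} = \sqrt{2} \sqrt{D}$)
$a{\left(A \right)} = 16 + 2 A$ ($a{\left(A \right)} = \sqrt{2} \sqrt{\frac{6}{3}} A + 16 = \sqrt{2} \sqrt{6 \cdot \frac{1}{3}} A + 16 = \sqrt{2} \sqrt{2} A + 16 = 2 A + 16 = 16 + 2 A$)
$\frac{a{\left(-67 \right)}}{5381} = \frac{16 + 2 \left(-67\right)}{5381} = \left(16 - 134\right) \frac{1}{5381} = \left(-118\right) \frac{1}{5381} = - \frac{118}{5381}$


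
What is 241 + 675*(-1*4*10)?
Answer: -26759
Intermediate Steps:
241 + 675*(-1*4*10) = 241 + 675*(-4*10) = 241 + 675*(-40) = 241 - 27000 = -26759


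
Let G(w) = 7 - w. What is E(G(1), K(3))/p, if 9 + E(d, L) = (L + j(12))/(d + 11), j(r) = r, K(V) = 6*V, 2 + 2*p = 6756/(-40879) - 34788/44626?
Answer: 112192374621/22831528768 ≈ 4.9139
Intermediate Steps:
p = -1343031104/912133127 (p = -1 + (6756/(-40879) - 34788/44626)/2 = -1 + (6756*(-1/40879) - 34788*1/44626)/2 = -1 + (-6756/40879 - 17394/22313)/2 = -1 + (½)*(-861795954/912133127) = -1 - 430897977/912133127 = -1343031104/912133127 ≈ -1.4724)
E(d, L) = -9 + (12 + L)/(11 + d) (E(d, L) = -9 + (L + 12)/(d + 11) = -9 + (12 + L)/(11 + d))
E(G(1), K(3))/p = ((-87 + 6*3 - 9*(7 - 1*1))/(11 + (7 - 1*1)))/(-1343031104/912133127) = ((-87 + 18 - 9*(7 - 1))/(11 + (7 - 1)))*(-912133127/1343031104) = ((-87 + 18 - 9*6)/(11 + 6))*(-912133127/1343031104) = ((-87 + 18 - 54)/17)*(-912133127/1343031104) = ((1/17)*(-123))*(-912133127/1343031104) = -123/17*(-912133127/1343031104) = 112192374621/22831528768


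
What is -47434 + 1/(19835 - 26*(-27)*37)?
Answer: -2172904105/45809 ≈ -47434.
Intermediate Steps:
-47434 + 1/(19835 - 26*(-27)*37) = -47434 + 1/(19835 + 702*37) = -47434 + 1/(19835 + 25974) = -47434 + 1/45809 = -2172904105/45809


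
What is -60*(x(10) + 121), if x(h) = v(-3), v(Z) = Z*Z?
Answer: -7800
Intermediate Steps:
v(Z) = Z**2
x(h) = 9 (x(h) = (-3)**2 = 9)
-60*(x(10) + 121) = -60*(9 + 121) = -60*130 = -7800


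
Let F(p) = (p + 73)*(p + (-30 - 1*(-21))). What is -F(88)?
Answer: -12719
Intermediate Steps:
F(p) = (-9 + p)*(73 + p) (F(p) = (73 + p)*(p + (-30 + 21)) = (73 + p)*(p - 9) = (73 + p)*(-9 + p) = (-9 + p)*(73 + p))
-F(88) = -(-657 + 88² + 64*88) = -(-657 + 7744 + 5632) = -1*12719 = -12719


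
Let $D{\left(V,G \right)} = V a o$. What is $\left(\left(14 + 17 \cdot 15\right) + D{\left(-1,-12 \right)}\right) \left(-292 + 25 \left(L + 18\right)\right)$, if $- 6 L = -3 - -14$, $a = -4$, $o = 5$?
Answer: $\frac{194497}{6} \approx 32416.0$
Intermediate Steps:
$L = - \frac{11}{6}$ ($L = - \frac{-3 - -14}{6} = - \frac{-3 + 14}{6} = \left(- \frac{1}{6}\right) 11 = - \frac{11}{6} \approx -1.8333$)
$D{\left(V,G \right)} = - 20 V$ ($D{\left(V,G \right)} = V \left(-4\right) 5 = - 4 V 5 = - 20 V$)
$\left(\left(14 + 17 \cdot 15\right) + D{\left(-1,-12 \right)}\right) \left(-292 + 25 \left(L + 18\right)\right) = \left(\left(14 + 17 \cdot 15\right) - -20\right) \left(-292 + 25 \left(- \frac{11}{6} + 18\right)\right) = \left(\left(14 + 255\right) + 20\right) \left(-292 + 25 \cdot \frac{97}{6}\right) = \left(269 + 20\right) \left(-292 + \frac{2425}{6}\right) = 289 \cdot \frac{673}{6} = \frac{194497}{6}$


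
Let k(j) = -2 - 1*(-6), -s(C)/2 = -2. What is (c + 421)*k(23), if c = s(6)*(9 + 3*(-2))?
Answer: 1732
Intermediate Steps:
s(C) = 4 (s(C) = -2*(-2) = 4)
k(j) = 4 (k(j) = -2 + 6 = 4)
c = 12 (c = 4*(9 + 3*(-2)) = 4*(9 - 6) = 4*3 = 12)
(c + 421)*k(23) = (12 + 421)*4 = 433*4 = 1732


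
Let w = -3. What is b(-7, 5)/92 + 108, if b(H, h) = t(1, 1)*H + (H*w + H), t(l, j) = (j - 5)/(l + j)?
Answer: 2491/23 ≈ 108.30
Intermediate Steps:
t(l, j) = (-5 + j)/(j + l)
b(H, h) = -4*H (b(H, h) = ((-5 + 1)/(1 + 1))*H + (H*(-3) + H) = (-4/2)*H + (-3*H + H) = ((½)*(-4))*H - 2*H = -2*H - 2*H = -4*H)
b(-7, 5)/92 + 108 = -4*(-7)/92 + 108 = 28*(1/92) + 108 = 7/23 + 108 = 2491/23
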